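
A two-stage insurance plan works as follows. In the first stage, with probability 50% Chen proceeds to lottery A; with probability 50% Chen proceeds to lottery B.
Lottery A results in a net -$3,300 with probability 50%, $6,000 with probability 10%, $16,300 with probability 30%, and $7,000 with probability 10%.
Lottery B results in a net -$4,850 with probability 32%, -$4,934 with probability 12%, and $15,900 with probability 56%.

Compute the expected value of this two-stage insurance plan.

$5,649.96

EV(A) = 0.5 × (-3300) + 0.1 × 6000 + 0.3 × 16300 + 0.1 × 7000 = -1650 + 600 + 4890 + 700 = 4540
EV(B) = 0.32 × (-4850) + 0.12 × (-4934) + 0.56 × 15900 = -1552 − 592.08 + 8904 = 6759.92
Overall = 0.5 × 4540 + 0.5 × 6759.92 = 2270 + 3379.96 = 5649.96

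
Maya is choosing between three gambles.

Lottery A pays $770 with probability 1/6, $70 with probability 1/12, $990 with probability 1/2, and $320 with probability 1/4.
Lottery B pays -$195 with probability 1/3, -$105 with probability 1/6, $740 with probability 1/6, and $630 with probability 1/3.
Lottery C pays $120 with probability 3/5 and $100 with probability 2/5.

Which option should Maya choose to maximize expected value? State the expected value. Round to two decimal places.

Lottery A = 1/6 × 770 + 1/12 × 70 + 1/2 × 990 + 1/4 × 320 = 128.3333 + 5.8333 + 495 + 80 = 709.1667
Lottery B = 1/3 × (-195) + 1/6 × (-105) + 1/6 × 740 + 1/3 × 630 = -65 − 17.5 + 123.3333 + 210 = 250.8333
Lottery C = 3/5 × 120 + 2/5 × 100 = 72 + 40 = 112

Lottery A ($709.17)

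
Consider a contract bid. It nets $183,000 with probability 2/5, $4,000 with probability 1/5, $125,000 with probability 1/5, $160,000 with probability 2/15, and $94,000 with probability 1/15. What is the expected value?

$126,600

EV = 2/5 × 183000 + 1/5 × 4000 + 1/5 × 125000 + 2/15 × 160000 + 1/15 × 94000 = 73200 + 800 + 25000 + 21333.3333 + 6266.6667 = 126600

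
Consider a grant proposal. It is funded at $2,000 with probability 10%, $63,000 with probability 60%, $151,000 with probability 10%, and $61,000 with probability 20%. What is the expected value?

$65,300

EV = 0.1 × 2000 + 0.6 × 63000 + 0.1 × 151000 + 0.2 × 61000 = 200 + 37800 + 15100 + 12200 = 65300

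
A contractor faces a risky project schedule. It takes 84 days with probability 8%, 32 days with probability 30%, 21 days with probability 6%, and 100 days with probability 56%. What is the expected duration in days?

73.58 days

EV = 0.08 × 84 + 0.3 × 32 + 0.06 × 21 + 0.56 × 100 = 6.72 + 9.6 + 1.26 + 56 = 73.58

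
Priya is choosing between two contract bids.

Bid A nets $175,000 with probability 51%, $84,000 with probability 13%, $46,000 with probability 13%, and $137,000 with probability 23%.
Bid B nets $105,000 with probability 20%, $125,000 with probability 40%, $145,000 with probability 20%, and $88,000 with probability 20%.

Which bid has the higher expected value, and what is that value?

Bid A = 0.51 × 175000 + 0.13 × 84000 + 0.13 × 46000 + 0.23 × 137000 = 89250 + 10920 + 5980 + 31510 = 137660
Bid B = 0.2 × 105000 + 0.4 × 125000 + 0.2 × 145000 + 0.2 × 88000 = 21000 + 50000 + 29000 + 17600 = 117600

Bid A ($137,660)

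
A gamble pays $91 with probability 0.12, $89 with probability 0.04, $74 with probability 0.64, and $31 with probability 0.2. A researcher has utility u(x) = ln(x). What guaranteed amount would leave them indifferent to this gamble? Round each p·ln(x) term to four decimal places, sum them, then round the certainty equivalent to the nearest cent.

$64.21

E[u] = 0.12·ln(91) + 0.04·ln(89) + 0.64·ln(74) + 0.2·ln(31) = 0.5413 + 0.1795 + 2.7546 + 0.6868 = 4.1622
CE = e^4.1622 ≈ 64.21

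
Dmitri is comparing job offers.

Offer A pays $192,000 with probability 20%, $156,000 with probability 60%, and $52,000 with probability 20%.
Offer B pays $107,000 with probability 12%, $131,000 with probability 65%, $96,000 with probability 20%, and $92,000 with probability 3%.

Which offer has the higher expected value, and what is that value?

Offer A = 0.2 × 192000 + 0.6 × 156000 + 0.2 × 52000 = 38400 + 93600 + 10400 = 142400
Offer B = 0.12 × 107000 + 0.65 × 131000 + 0.2 × 96000 + 0.03 × 92000 = 12840 + 85150 + 19200 + 2760 = 119950

Offer A ($142,400)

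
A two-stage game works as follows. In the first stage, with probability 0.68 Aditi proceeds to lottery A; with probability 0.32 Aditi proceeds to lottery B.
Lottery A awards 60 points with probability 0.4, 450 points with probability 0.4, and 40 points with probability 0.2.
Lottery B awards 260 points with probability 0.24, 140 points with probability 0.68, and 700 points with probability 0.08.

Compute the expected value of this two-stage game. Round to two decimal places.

212.51 points

EV(A) = 0.4 × 60 + 0.4 × 450 + 0.2 × 40 = 24 + 180 + 8 = 212
EV(B) = 0.24 × 260 + 0.68 × 140 + 0.08 × 700 = 62.4 + 95.2 + 56 = 213.6
Overall = 0.68 × 212 + 0.32 × 213.6 = 144.16 + 68.352 = 212.512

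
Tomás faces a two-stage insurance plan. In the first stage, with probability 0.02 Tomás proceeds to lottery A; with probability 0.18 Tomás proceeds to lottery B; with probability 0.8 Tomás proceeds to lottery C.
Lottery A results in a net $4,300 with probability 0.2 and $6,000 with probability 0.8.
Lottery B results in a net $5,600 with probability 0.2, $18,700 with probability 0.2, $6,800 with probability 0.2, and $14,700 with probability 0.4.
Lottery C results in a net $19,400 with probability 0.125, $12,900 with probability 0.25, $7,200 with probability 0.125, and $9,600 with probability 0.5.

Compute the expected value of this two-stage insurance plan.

EV(A) = 0.2 × 4300 + 0.8 × 6000 = 860 + 4800 = 5660
EV(B) = 0.2 × 5600 + 0.2 × 18700 + 0.2 × 6800 + 0.4 × 14700 = 1120 + 3740 + 1360 + 5880 = 12100
EV(C) = 0.125 × 19400 + 0.25 × 12900 + 0.125 × 7200 + 0.5 × 9600 = 2425 + 3225 + 900 + 4800 = 11350
Overall = 0.02 × 5660 + 0.18 × 12100 + 0.8 × 11350 = 113.2 + 2178 + 9080 = 11371.2

$11,371.20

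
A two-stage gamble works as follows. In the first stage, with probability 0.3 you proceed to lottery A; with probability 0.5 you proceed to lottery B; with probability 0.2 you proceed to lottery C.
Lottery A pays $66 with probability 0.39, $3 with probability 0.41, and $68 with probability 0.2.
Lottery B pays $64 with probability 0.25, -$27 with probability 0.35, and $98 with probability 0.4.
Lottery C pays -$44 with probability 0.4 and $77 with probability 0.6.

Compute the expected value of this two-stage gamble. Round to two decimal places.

EV(A) = 0.39 × 66 + 0.41 × 3 + 0.2 × 68 = 25.74 + 1.23 + 13.6 = 40.57
EV(B) = 0.25 × 64 + 0.35 × (-27) + 0.4 × 98 = 16 − 9.45 + 39.2 = 45.75
EV(C) = 0.4 × (-44) + 0.6 × 77 = -17.6 + 46.2 = 28.6
Overall = 0.3 × 40.57 + 0.5 × 45.75 + 0.2 × 28.6 = 12.171 + 22.875 + 5.72 = 40.766

$40.77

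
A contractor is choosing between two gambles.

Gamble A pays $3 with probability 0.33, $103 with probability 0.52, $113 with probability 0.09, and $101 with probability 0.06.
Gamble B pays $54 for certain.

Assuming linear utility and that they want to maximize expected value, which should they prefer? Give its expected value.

Gamble A = 0.33 × 3 + 0.52 × 103 + 0.09 × 113 + 0.06 × 101 = 0.99 + 53.56 + 10.17 + 6.06 = 70.78
Gamble B: 54 (certain)

Gamble A ($70.78)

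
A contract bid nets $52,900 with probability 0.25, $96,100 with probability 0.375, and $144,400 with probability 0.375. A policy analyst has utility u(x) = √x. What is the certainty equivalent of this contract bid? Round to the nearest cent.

$100,014.06

E[u] = 0.25·√52900 + 0.375·√96100 + 0.375·√144400 = 0.25·230 + 0.375·310 + 0.375·380 = 316.25
CE = (316.25)² = 100014.0625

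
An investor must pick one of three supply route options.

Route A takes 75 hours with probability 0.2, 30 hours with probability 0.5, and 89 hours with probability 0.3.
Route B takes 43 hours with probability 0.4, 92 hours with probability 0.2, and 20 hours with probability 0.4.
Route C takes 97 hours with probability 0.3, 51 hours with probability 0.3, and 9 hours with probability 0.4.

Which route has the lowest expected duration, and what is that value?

Route B (43.6 hours)

Route A = 0.2 × 75 + 0.5 × 30 + 0.3 × 89 = 15 + 15 + 26.7 = 56.7
Route B = 0.4 × 43 + 0.2 × 92 + 0.4 × 20 = 17.2 + 18.4 + 8 = 43.6
Route C = 0.3 × 97 + 0.3 × 51 + 0.4 × 9 = 29.1 + 15.3 + 3.6 = 48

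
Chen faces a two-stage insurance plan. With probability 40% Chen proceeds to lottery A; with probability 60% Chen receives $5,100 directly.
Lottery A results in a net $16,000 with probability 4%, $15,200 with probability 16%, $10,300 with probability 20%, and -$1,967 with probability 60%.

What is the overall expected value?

$4,640.72

EV(A) = 0.04 × 16000 + 0.16 × 15200 + 0.2 × 10300 + 0.6 × (-1967) = 640 + 2432 + 2060 − 1180.2 = 3951.8
Branch B: 5100 (certain)
Overall = 0.4 × 3951.8 + 0.6 × 5100 = 1580.72 + 3060 = 4640.72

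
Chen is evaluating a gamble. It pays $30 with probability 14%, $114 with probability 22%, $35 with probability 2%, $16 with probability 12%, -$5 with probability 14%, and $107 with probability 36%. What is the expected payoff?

EV = 0.14 × 30 + 0.22 × 114 + 0.02 × 35 + 0.12 × 16 + 0.14 × (-5) + 0.36 × 107 = 4.2 + 25.08 + 0.7 + 1.92 − 0.7 + 38.52 = 69.72

$69.72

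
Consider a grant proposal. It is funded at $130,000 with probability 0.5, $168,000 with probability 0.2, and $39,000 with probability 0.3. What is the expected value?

EV = 0.5 × 130000 + 0.2 × 168000 + 0.3 × 39000 = 65000 + 33600 + 11700 = 110300

$110,300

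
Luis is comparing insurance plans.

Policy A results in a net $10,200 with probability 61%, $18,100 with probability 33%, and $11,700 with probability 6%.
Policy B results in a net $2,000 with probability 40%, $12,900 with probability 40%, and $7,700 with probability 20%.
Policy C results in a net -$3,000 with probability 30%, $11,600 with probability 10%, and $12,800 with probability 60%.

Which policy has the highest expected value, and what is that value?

Policy A = 0.61 × 10200 + 0.33 × 18100 + 0.06 × 11700 = 6222 + 5973 + 702 = 12897
Policy B = 0.4 × 2000 + 0.4 × 12900 + 0.2 × 7700 = 800 + 5160 + 1540 = 7500
Policy C = 0.3 × (-3000) + 0.1 × 11600 + 0.6 × 12800 = -900 + 1160 + 7680 = 7940

Policy A ($12,897)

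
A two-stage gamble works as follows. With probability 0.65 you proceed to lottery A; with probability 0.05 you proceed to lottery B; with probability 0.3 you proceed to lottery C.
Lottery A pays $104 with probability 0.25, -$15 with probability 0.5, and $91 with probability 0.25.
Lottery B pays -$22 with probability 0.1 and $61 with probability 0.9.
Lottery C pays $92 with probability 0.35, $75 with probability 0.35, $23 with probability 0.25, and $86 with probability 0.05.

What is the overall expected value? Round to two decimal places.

$50.00

EV(A) = 0.25 × 104 + 0.5 × (-15) + 0.25 × 91 = 26 − 7.5 + 22.75 = 41.25
EV(B) = 0.1 × (-22) + 0.9 × 61 = -2.2 + 54.9 = 52.7
EV(C) = 0.35 × 92 + 0.35 × 75 + 0.25 × 23 + 0.05 × 86 = 32.2 + 26.25 + 5.75 + 4.3 = 68.5
Overall = 0.65 × 41.25 + 0.05 × 52.7 + 0.3 × 68.5 = 26.8125 + 2.635 + 20.55 = 49.9975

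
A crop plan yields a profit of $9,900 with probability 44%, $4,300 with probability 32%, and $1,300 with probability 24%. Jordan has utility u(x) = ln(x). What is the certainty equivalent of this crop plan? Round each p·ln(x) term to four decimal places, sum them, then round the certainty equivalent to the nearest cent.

E[u] = 0.44·ln(9900) + 0.32·ln(4300) + 0.24·ln(1300) = 4.0481 + 2.6772 + 1.7208 = 8.4461
CE = e^8.4461 ≈ 4656.88

$4,656.88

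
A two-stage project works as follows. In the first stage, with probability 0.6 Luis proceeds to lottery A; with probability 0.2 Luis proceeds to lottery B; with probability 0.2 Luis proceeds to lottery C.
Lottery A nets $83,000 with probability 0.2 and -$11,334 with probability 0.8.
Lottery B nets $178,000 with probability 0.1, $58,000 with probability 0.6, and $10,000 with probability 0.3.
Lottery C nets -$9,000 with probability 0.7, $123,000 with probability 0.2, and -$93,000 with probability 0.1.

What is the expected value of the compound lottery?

EV(A) = 0.2 × 83000 + 0.8 × (-11334) = 16600 − 9067.2 = 7532.8
EV(B) = 0.1 × 178000 + 0.6 × 58000 + 0.3 × 10000 = 17800 + 34800 + 3000 = 55600
EV(C) = 0.7 × (-9000) + 0.2 × 123000 + 0.1 × (-93000) = -6300 + 24600 − 9300 = 9000
Overall = 0.6 × 7532.8 + 0.2 × 55600 + 0.2 × 9000 = 4519.68 + 11120 + 1800 = 17439.68

$17,439.68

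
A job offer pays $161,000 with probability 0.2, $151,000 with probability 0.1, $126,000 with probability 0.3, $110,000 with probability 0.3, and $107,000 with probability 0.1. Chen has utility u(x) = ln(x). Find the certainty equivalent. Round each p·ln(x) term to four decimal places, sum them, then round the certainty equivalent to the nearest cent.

E[u] = 0.2·ln(161000) + 0.1·ln(151000) + 0.3·ln(126000) + 0.3·ln(110000) + 0.1·ln(107000) = 2.3978 + 1.1925 + 3.5232 + 3.4825 + 1.1581 = 11.7541
CE = e^11.7541 ≈ 127274.32

$127,274.32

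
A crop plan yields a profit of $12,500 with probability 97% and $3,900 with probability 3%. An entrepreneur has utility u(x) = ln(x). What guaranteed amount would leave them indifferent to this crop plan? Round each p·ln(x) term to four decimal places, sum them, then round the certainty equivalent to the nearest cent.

E[u] = 0.97·ln(12500) + 0.03·ln(3900) = 9.1505 + 0.2481 = 9.3986
CE = e^9.3986 ≈ 12071.47

$12,071.47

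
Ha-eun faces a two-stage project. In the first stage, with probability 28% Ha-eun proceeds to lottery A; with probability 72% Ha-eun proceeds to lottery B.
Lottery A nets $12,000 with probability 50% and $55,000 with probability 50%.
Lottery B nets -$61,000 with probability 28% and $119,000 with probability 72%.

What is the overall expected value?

EV(A) = 0.5 × 12000 + 0.5 × 55000 = 6000 + 27500 = 33500
EV(B) = 0.28 × (-61000) + 0.72 × 119000 = -17080 + 85680 = 68600
Overall = 0.28 × 33500 + 0.72 × 68600 = 9380 + 49392 = 58772

$58,772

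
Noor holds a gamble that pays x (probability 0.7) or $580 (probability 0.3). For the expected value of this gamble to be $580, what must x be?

x = $580

0.7·x + 0.3·580 = 580
0.7·x = 580 − 174 = 406
x = 406 / 0.7 = 580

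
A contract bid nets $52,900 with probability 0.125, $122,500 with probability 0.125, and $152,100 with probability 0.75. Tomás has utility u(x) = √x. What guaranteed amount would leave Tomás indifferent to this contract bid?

$133,225

E[u] = 0.125·√52900 + 0.125·√122500 + 0.75·√152100 = 0.125·230 + 0.125·350 + 0.75·390 = 365
CE = (365)² = 133225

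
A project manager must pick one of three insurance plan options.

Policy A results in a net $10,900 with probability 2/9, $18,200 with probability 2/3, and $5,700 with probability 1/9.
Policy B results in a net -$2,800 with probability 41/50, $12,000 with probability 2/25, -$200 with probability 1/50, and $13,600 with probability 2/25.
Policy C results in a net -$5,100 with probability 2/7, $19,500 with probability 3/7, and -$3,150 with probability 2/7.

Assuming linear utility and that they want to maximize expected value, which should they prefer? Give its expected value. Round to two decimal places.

Policy A ($15,188.89)

Policy A = 2/9 × 10900 + 2/3 × 18200 + 1/9 × 5700 = 2422.2222 + 12133.3333 + 633.3333 = 15188.8889
Policy B = 41/50 × (-2800) + 2/25 × 12000 + 1/50 × (-200) + 2/25 × 13600 = -2296 + 960 − 4 + 1088 = -252
Policy C = 2/7 × (-5100) + 3/7 × 19500 + 2/7 × (-3150) = -1457.1429 + 8357.1429 − 900 = 6000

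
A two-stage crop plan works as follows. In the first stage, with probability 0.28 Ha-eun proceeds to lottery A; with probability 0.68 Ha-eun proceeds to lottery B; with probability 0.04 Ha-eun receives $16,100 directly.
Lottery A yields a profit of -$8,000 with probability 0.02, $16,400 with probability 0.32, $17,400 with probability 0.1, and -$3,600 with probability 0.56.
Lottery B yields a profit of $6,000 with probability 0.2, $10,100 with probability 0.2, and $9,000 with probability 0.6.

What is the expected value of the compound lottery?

EV(A) = 0.02 × (-8000) + 0.32 × 16400 + 0.1 × 17400 + 0.56 × (-3600) = -160 + 5248 + 1740 − 2016 = 4812
EV(B) = 0.2 × 6000 + 0.2 × 10100 + 0.6 × 9000 = 1200 + 2020 + 5400 = 8620
Branch C: 16100 (certain)
Overall = 0.28 × 4812 + 0.68 × 8620 + 0.04 × 16100 = 1347.36 + 5861.6 + 644 = 7852.96

$7,852.96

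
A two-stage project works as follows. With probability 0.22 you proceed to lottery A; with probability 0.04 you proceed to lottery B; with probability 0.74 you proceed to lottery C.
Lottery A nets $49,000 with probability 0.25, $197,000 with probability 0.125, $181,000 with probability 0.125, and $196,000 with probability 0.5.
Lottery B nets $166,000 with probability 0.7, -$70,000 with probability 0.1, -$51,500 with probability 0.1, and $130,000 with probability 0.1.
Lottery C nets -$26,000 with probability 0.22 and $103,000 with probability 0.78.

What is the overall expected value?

EV(A) = 0.25 × 49000 + 0.125 × 197000 + 0.125 × 181000 + 0.5 × 196000 = 12250 + 24625 + 22625 + 98000 = 157500
EV(B) = 0.7 × 166000 + 0.1 × (-70000) + 0.1 × (-51500) + 0.1 × 130000 = 116200 − 7000 − 5150 + 13000 = 117050
EV(C) = 0.22 × (-26000) + 0.78 × 103000 = -5720 + 80340 = 74620
Overall = 0.22 × 157500 + 0.04 × 117050 + 0.74 × 74620 = 34650 + 4682 + 55218.8 = 94550.8

$94,550.80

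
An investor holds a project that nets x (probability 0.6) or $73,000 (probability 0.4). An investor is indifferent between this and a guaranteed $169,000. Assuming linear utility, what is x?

x = $233,000

0.6·x + 0.4·73000 = 169000
0.6·x = 169000 − 29200 = 139800
x = 139800 / 0.6 = 233000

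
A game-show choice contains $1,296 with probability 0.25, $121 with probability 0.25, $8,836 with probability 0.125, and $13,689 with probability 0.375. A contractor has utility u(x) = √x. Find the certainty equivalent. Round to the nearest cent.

$4,539.39

E[u] = 0.25·√1296 + 0.25·√121 + 0.125·√8836 + 0.375·√13689 = 0.25·36 + 0.25·11 + 0.125·94 + 0.375·117 = 67.375
CE = (67.375)² = 4539.390625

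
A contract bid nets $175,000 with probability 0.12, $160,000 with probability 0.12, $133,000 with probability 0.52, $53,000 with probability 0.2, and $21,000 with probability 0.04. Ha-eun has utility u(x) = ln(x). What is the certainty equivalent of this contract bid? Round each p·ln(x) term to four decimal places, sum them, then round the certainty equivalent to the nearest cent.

$108,597.10

E[u] = 0.12·ln(175000) + 0.12·ln(160000) + 0.52·ln(133000) + 0.2·ln(53000) + 0.04·ln(21000) = 1.4487 + 1.4380 + 6.1350 + 2.1756 + 0.3981 = 11.5954
CE = e^11.5954 ≈ 108597.10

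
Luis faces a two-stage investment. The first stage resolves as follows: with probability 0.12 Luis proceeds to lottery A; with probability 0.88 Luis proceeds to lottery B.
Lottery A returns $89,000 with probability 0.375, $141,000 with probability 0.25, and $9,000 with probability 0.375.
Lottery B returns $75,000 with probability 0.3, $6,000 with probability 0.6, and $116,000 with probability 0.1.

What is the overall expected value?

EV(A) = 0.375 × 89000 + 0.25 × 141000 + 0.375 × 9000 = 33375 + 35250 + 3375 = 72000
EV(B) = 0.3 × 75000 + 0.6 × 6000 + 0.1 × 116000 = 22500 + 3600 + 11600 = 37700
Overall = 0.12 × 72000 + 0.88 × 37700 = 8640 + 33176 = 41816

$41,816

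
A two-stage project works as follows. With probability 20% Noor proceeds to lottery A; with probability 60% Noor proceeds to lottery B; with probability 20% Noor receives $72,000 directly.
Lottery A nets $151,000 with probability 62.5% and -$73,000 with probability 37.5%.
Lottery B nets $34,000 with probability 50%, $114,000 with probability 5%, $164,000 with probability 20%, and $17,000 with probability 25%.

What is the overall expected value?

$63,650

EV(A) = 0.625 × 151000 + 0.375 × (-73000) = 94375 − 27375 = 67000
EV(B) = 0.5 × 34000 + 0.05 × 114000 + 0.2 × 164000 + 0.25 × 17000 = 17000 + 5700 + 32800 + 4250 = 59750
Branch C: 72000 (certain)
Overall = 0.2 × 67000 + 0.6 × 59750 + 0.2 × 72000 = 13400 + 35850 + 14400 = 63650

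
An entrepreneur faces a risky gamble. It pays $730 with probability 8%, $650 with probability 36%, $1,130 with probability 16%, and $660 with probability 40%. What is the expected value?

EV = 0.08 × 730 + 0.36 × 650 + 0.16 × 1130 + 0.4 × 660 = 58.4 + 234 + 180.8 + 264 = 737.2

$737.20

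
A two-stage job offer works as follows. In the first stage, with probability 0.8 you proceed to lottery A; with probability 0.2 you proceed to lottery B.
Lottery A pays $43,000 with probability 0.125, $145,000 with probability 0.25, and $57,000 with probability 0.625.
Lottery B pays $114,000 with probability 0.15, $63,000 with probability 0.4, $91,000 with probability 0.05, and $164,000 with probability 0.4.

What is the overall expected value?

EV(A) = 0.125 × 43000 + 0.25 × 145000 + 0.625 × 57000 = 5375 + 36250 + 35625 = 77250
EV(B) = 0.15 × 114000 + 0.4 × 63000 + 0.05 × 91000 + 0.4 × 164000 = 17100 + 25200 + 4550 + 65600 = 112450
Overall = 0.8 × 77250 + 0.2 × 112450 = 61800 + 22490 = 84290

$84,290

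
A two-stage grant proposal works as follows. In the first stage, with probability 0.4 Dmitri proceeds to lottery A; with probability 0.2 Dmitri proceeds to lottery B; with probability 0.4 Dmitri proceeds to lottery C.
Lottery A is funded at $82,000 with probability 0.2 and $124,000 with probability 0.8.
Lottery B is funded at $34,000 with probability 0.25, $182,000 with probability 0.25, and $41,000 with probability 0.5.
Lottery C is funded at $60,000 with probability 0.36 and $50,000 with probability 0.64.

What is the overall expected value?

$82,580

EV(A) = 0.2 × 82000 + 0.8 × 124000 = 16400 + 99200 = 115600
EV(B) = 0.25 × 34000 + 0.25 × 182000 + 0.5 × 41000 = 8500 + 45500 + 20500 = 74500
EV(C) = 0.36 × 60000 + 0.64 × 50000 = 21600 + 32000 = 53600
Overall = 0.4 × 115600 + 0.2 × 74500 + 0.4 × 53600 = 46240 + 14900 + 21440 = 82580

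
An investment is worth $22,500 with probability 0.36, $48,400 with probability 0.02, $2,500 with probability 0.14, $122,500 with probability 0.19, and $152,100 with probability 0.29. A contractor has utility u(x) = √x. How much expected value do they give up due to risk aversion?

E[u] = 0.36·√22500 + 0.02·√48400 + 0.14·√2500 + 0.19·√122500 + 0.29·√152100 = 0.36·150 + 0.02·220 + 0.14·50 + 0.19·350 + 0.29·390 = 245
CE = (245)² = 60025
Risk premium = EV − CE = 76802 − 60025 = 16777

$16,777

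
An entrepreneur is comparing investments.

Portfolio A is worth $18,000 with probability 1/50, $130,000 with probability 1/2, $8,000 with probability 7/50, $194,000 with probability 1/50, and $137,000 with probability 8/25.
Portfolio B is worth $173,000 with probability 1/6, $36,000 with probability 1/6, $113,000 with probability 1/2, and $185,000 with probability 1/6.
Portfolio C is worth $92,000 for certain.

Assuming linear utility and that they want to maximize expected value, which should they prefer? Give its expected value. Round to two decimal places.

Portfolio A = 1/50 × 18000 + 1/2 × 130000 + 7/50 × 8000 + 1/50 × 194000 + 8/25 × 137000 = 360 + 65000 + 1120 + 3880 + 43840 = 114200
Portfolio B = 1/6 × 173000 + 1/6 × 36000 + 1/2 × 113000 + 1/6 × 185000 = 28833.3333 + 6000 + 56500 + 30833.3333 = 122166.6667
Portfolio C: 92000 (certain)

Portfolio B ($122,166.67)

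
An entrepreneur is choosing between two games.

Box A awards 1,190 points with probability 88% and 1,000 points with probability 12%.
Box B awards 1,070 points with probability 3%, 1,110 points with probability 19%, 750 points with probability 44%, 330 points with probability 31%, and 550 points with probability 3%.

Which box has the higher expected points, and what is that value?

Box A = 0.88 × 1190 + 0.12 × 1000 = 1047.2 + 120 = 1167.2
Box B = 0.03 × 1070 + 0.19 × 1110 + 0.44 × 750 + 0.31 × 330 + 0.03 × 550 = 32.1 + 210.9 + 330 + 102.3 + 16.5 = 691.8

Box A (1167.2 points)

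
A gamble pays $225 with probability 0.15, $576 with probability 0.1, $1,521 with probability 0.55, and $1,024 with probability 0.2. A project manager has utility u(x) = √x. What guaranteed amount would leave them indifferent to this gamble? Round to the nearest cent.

E[u] = 0.15·√225 + 0.1·√576 + 0.55·√1521 + 0.2·√1024 = 0.15·15 + 0.1·24 + 0.55·39 + 0.2·32 = 32.5
CE = (32.5)² = 1056.25

$1,056.25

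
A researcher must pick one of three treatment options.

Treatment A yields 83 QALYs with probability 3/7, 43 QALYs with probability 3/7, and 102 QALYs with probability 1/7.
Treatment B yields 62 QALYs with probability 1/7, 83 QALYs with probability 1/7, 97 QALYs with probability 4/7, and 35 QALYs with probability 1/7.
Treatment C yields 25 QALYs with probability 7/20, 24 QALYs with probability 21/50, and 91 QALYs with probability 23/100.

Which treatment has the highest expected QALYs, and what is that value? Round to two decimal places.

Treatment A = 3/7 × 83 + 3/7 × 43 + 1/7 × 102 = 35.5714 + 18.4286 + 14.5714 = 68.5714
Treatment B = 1/7 × 62 + 1/7 × 83 + 4/7 × 97 + 1/7 × 35 = 8.8571 + 11.8571 + 55.4286 + 5 = 81.1429
Treatment C = 7/20 × 25 + 21/50 × 24 + 23/100 × 91 = 8.75 + 10.08 + 20.93 = 39.76

Treatment B (81.14 QALYs)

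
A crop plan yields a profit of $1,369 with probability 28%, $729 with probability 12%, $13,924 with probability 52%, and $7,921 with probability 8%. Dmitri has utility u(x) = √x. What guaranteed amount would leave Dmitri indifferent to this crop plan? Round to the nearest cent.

E[u] = 0.28·√1369 + 0.12·√729 + 0.52·√13924 + 0.08·√7921 = 0.28·37 + 0.12·27 + 0.52·118 + 0.08·89 = 82.08
CE = (82.08)² = 6737.1264

$6,737.13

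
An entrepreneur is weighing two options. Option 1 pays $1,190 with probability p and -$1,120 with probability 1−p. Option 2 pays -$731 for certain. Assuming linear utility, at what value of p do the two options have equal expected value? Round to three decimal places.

p·1190 + (1−p)·(-1120) = -731
2310p − 1120 = -731
p = (-731 + 1120) / 2310

p = 0.168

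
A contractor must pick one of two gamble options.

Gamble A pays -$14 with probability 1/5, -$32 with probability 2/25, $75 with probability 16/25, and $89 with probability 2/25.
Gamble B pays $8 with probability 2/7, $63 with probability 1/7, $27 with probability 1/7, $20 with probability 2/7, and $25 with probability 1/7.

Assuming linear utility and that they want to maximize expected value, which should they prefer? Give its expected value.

Gamble A = 1/5 × (-14) + 2/25 × (-32) + 16/25 × 75 + 2/25 × 89 = -2.8 − 2.56 + 48 + 7.12 = 49.76
Gamble B = 2/7 × 8 + 1/7 × 63 + 1/7 × 27 + 2/7 × 20 + 1/7 × 25 = 2.2857 + 9 + 3.8571 + 5.7143 + 3.5714 = 24.4286

Gamble A ($49.76)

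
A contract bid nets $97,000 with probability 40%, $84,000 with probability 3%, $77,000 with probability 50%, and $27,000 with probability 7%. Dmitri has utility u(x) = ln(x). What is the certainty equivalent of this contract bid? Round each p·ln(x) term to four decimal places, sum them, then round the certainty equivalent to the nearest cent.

E[u] = 0.4·ln(97000) + 0.03·ln(84000) + 0.5·ln(77000) + 0.07·ln(27000) = 4.5930 + 0.3402 + 5.6258 + 0.7143 = 11.2733
CE = e^11.2733 ≈ 78692.25

$78,692.25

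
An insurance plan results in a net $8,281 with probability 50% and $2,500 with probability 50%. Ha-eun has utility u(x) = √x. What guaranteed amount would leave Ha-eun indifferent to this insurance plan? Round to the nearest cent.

$4,970.25

E[u] = 0.5·√8281 + 0.5·√2500 = 0.5·91 + 0.5·50 = 70.5
CE = (70.5)² = 4970.25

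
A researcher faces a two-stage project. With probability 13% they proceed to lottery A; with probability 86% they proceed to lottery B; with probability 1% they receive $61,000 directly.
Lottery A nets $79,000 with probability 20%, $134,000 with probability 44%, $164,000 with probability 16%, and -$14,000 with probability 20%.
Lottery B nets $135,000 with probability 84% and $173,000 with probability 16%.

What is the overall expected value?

EV(A) = 0.2 × 79000 + 0.44 × 134000 + 0.16 × 164000 + 0.2 × (-14000) = 15800 + 58960 + 26240 − 2800 = 98200
EV(B) = 0.84 × 135000 + 0.16 × 173000 = 113400 + 27680 = 141080
Branch C: 61000 (certain)
Overall = 0.13 × 98200 + 0.86 × 141080 + 0.01 × 61000 = 12766 + 121328.8 + 610 = 134704.8

$134,704.80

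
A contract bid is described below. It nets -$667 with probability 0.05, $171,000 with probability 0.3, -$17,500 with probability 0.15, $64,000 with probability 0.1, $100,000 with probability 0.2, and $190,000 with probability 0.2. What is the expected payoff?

EV = 0.05 × (-667) + 0.3 × 171000 + 0.15 × (-17500) + 0.1 × 64000 + 0.2 × 100000 + 0.2 × 190000 = -33.35 + 51300 − 2625 + 6400 + 20000 + 38000 = 113041.65

$113,041.65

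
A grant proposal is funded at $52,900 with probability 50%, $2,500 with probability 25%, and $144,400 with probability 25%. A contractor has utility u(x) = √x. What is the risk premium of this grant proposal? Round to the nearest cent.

E[u] = 0.5·√52900 + 0.25·√2500 + 0.25·√144400 = 0.5·230 + 0.25·50 + 0.25·380 = 222.5
CE = (222.5)² = 49506.25
Risk premium = EV − CE = 63175 − 49506.25 = 13668.75

$13,668.75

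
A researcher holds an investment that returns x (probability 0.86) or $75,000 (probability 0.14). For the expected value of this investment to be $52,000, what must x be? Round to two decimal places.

0.86·x + 0.14·75000 = 52000
0.86·x = 52000 − 10500 = 41500
x = 41500 / 0.86 = 48255.8140

x = $48,255.81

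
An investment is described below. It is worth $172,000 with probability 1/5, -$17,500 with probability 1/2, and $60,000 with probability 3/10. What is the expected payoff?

$43,650

EV = 1/5 × 172000 + 1/2 × (-17500) + 3/10 × 60000 = 34400 − 8750 + 18000 = 43650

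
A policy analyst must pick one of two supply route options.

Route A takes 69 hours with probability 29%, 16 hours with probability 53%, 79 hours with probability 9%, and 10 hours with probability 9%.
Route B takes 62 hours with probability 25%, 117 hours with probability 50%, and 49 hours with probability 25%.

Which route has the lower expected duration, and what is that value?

Route A (36.5 hours)

Route A = 0.29 × 69 + 0.53 × 16 + 0.09 × 79 + 0.09 × 10 = 20.01 + 8.48 + 7.11 + 0.9 = 36.5
Route B = 0.25 × 62 + 0.5 × 117 + 0.25 × 49 = 15.5 + 58.5 + 12.25 = 86.25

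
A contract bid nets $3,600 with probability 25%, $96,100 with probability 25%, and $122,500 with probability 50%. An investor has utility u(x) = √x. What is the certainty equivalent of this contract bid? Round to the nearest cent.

E[u] = 0.25·√3600 + 0.25·√96100 + 0.5·√122500 = 0.25·60 + 0.25·310 + 0.5·350 = 267.5
CE = (267.5)² = 71556.25

$71,556.25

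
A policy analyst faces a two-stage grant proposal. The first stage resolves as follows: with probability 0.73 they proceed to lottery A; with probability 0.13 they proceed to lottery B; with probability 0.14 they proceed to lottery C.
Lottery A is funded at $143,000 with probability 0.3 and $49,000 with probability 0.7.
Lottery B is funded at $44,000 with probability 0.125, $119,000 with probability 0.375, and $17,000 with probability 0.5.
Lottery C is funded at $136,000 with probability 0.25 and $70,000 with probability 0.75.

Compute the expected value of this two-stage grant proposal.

EV(A) = 0.3 × 143000 + 0.7 × 49000 = 42900 + 34300 = 77200
EV(B) = 0.125 × 44000 + 0.375 × 119000 + 0.5 × 17000 = 5500 + 44625 + 8500 = 58625
EV(C) = 0.25 × 136000 + 0.75 × 70000 = 34000 + 52500 = 86500
Overall = 0.73 × 77200 + 0.13 × 58625 + 0.14 × 86500 = 56356 + 7621.25 + 12110 = 76087.25

$76,087.25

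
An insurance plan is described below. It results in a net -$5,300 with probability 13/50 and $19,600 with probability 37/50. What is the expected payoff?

EV = 13/50 × (-5300) + 37/50 × 19600 = -1378 + 14504 = 13126

$13,126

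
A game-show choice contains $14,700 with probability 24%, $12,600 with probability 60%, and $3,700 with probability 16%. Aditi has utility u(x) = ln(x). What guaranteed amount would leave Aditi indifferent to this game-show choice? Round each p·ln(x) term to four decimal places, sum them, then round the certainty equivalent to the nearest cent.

$10,747.19

E[u] = 0.24·ln(14700) + 0.6·ln(12600) + 0.16·ln(3700) = 2.3029 + 5.6649 + 1.3146 = 9.2824
CE = e^9.2824 ≈ 10747.19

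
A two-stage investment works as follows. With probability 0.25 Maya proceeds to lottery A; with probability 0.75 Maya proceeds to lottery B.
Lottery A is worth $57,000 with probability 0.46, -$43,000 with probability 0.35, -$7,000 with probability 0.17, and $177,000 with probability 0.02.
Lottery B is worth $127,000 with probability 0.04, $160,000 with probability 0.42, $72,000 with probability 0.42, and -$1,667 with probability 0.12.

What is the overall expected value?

EV(A) = 0.46 × 57000 + 0.35 × (-43000) + 0.17 × (-7000) + 0.02 × 177000 = 26220 − 15050 − 1190 + 3540 = 13520
EV(B) = 0.04 × 127000 + 0.42 × 160000 + 0.42 × 72000 + 0.12 × (-1667) = 5080 + 67200 + 30240 − 200.04 = 102319.96
Overall = 0.25 × 13520 + 0.75 × 102319.96 = 3380 + 76739.97 = 80119.97

$80,119.97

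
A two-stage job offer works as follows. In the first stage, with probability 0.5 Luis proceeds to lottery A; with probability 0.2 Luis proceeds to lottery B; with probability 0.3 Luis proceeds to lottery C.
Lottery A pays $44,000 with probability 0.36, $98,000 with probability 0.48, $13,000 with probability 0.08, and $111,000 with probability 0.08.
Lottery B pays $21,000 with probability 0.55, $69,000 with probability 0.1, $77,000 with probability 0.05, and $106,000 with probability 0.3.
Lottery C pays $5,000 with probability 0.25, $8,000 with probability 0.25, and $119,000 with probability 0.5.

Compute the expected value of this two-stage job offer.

$66,045

EV(A) = 0.36 × 44000 + 0.48 × 98000 + 0.08 × 13000 + 0.08 × 111000 = 15840 + 47040 + 1040 + 8880 = 72800
EV(B) = 0.55 × 21000 + 0.1 × 69000 + 0.05 × 77000 + 0.3 × 106000 = 11550 + 6900 + 3850 + 31800 = 54100
EV(C) = 0.25 × 5000 + 0.25 × 8000 + 0.5 × 119000 = 1250 + 2000 + 59500 = 62750
Overall = 0.5 × 72800 + 0.2 × 54100 + 0.3 × 62750 = 36400 + 10820 + 18825 = 66045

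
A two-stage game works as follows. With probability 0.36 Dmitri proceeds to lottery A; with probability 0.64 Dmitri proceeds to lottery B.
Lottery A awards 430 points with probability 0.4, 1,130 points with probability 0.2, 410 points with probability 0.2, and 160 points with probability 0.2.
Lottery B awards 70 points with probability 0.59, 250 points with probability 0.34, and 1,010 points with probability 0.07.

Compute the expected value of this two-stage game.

EV(A) = 0.4 × 430 + 0.2 × 1130 + 0.2 × 410 + 0.2 × 160 = 172 + 226 + 82 + 32 = 512
EV(B) = 0.59 × 70 + 0.34 × 250 + 0.07 × 1010 = 41.3 + 85 + 70.7 = 197
Overall = 0.36 × 512 + 0.64 × 197 = 184.32 + 126.08 = 310.4

310.4 points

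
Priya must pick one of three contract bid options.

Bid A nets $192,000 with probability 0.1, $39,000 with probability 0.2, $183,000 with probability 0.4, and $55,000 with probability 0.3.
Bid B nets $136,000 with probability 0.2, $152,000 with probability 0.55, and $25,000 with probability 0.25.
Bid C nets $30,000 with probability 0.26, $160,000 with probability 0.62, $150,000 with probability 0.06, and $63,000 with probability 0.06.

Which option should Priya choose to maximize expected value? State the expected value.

Bid C ($119,780)

Bid A = 0.1 × 192000 + 0.2 × 39000 + 0.4 × 183000 + 0.3 × 55000 = 19200 + 7800 + 73200 + 16500 = 116700
Bid B = 0.2 × 136000 + 0.55 × 152000 + 0.25 × 25000 = 27200 + 83600 + 6250 = 117050
Bid C = 0.26 × 30000 + 0.62 × 160000 + 0.06 × 150000 + 0.06 × 63000 = 7800 + 99200 + 9000 + 3780 = 119780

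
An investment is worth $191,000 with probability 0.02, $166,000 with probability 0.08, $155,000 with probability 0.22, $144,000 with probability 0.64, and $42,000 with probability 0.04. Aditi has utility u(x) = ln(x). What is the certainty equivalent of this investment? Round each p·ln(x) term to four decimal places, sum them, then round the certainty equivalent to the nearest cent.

E[u] = 0.02·ln(191000) + 0.08·ln(166000) + 0.22·ln(155000) + 0.64·ln(144000) + 0.04·ln(42000) = 0.2432 + 0.9616 + 2.6293 + 7.6016 + 0.4258 = 11.8615
CE = e^11.8615 ≈ 141704.62

$141,704.62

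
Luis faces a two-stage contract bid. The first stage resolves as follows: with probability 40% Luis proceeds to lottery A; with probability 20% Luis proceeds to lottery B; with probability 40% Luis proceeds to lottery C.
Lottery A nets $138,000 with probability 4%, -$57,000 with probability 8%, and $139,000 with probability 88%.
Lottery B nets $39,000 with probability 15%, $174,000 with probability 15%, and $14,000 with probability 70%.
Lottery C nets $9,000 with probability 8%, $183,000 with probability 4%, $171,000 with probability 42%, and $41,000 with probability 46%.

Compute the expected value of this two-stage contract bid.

EV(A) = 0.04 × 138000 + 0.08 × (-57000) + 0.88 × 139000 = 5520 − 4560 + 122320 = 123280
EV(B) = 0.15 × 39000 + 0.15 × 174000 + 0.7 × 14000 = 5850 + 26100 + 9800 = 41750
EV(C) = 0.08 × 9000 + 0.04 × 183000 + 0.42 × 171000 + 0.46 × 41000 = 720 + 7320 + 71820 + 18860 = 98720
Overall = 0.4 × 123280 + 0.2 × 41750 + 0.4 × 98720 = 49312 + 8350 + 39488 = 97150

$97,150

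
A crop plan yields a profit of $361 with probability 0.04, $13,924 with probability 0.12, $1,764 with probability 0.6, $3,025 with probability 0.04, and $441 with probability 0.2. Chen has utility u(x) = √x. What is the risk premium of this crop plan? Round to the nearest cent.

E[u] = 0.04·√361 + 0.12·√13924 + 0.6·√1764 + 0.04·√3025 + 0.2·√441 = 0.04·19 + 0.12·118 + 0.6·42 + 0.04·55 + 0.2·21 = 46.52
CE = (46.52)² = 2164.1104
Risk premium = EV − CE = 2952.92 − 2164.1104 = 788.8096

$788.81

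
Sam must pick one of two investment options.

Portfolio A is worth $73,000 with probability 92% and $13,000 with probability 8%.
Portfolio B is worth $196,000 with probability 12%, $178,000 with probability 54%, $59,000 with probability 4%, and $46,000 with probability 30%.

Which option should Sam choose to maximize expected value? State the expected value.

Portfolio B ($135,800)

Portfolio A = 0.92 × 73000 + 0.08 × 13000 = 67160 + 1040 = 68200
Portfolio B = 0.12 × 196000 + 0.54 × 178000 + 0.04 × 59000 + 0.3 × 46000 = 23520 + 96120 + 2360 + 13800 = 135800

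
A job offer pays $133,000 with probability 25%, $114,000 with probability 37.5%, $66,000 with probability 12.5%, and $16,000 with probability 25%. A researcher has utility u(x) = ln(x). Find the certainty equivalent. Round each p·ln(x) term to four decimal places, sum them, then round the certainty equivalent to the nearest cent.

$67,731.05

E[u] = 0.25·ln(133000) + 0.375·ln(114000) + 0.125·ln(66000) + 0.25·ln(16000) = 2.9495 + 4.3665 + 1.3872 + 2.4201 = 11.1233
CE = e^11.1233 ≈ 67731.05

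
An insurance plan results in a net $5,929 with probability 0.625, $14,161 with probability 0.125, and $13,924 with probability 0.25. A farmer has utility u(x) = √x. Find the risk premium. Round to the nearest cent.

$400.50

E[u] = 0.625·√5929 + 0.125·√14161 + 0.25·√13924 = 0.625·77 + 0.125·119 + 0.25·118 = 92.5
CE = (92.5)² = 8556.25
Risk premium = EV − CE = 8956.75 − 8556.25 = 400.5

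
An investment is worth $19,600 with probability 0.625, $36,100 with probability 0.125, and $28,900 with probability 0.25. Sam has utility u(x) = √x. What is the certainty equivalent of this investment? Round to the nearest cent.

$23,639.06

E[u] = 0.625·√19600 + 0.125·√36100 + 0.25·√28900 = 0.625·140 + 0.125·190 + 0.25·170 = 153.75
CE = (153.75)² = 23639.0625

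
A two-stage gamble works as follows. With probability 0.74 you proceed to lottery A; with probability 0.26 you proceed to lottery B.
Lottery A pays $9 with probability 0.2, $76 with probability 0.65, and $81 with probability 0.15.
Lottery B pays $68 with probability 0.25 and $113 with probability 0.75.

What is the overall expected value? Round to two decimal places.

EV(A) = 0.2 × 9 + 0.65 × 76 + 0.15 × 81 = 1.8 + 49.4 + 12.15 = 63.35
EV(B) = 0.25 × 68 + 0.75 × 113 = 17 + 84.75 = 101.75
Overall = 0.74 × 63.35 + 0.26 × 101.75 = 46.879 + 26.455 = 73.334

$73.33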